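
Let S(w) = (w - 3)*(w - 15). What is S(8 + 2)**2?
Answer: 1225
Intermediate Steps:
S(w) = (-15 + w)*(-3 + w) (S(w) = (-3 + w)*(-15 + w) = (-15 + w)*(-3 + w))
S(8 + 2)**2 = (45 + (8 + 2)**2 - 18*(8 + 2))**2 = (45 + 10**2 - 18*10)**2 = (45 + 100 - 180)**2 = (-35)**2 = 1225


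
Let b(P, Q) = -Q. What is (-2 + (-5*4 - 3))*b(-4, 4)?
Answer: 100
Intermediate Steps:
(-2 + (-5*4 - 3))*b(-4, 4) = (-2 + (-5*4 - 3))*(-1*4) = (-2 + (-20 - 3))*(-4) = (-2 - 23)*(-4) = -25*(-4) = 100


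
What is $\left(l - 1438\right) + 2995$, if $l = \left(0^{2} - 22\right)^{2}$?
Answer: $2041$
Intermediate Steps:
$l = 484$ ($l = \left(0 - 22\right)^{2} = \left(-22\right)^{2} = 484$)
$\left(l - 1438\right) + 2995 = \left(484 - 1438\right) + 2995 = -954 + 2995 = 2041$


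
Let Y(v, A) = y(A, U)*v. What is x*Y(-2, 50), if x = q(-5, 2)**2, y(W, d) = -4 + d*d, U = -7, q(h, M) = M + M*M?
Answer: -3240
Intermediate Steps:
q(h, M) = M + M**2
y(W, d) = -4 + d**2
Y(v, A) = 45*v (Y(v, A) = (-4 + (-7)**2)*v = (-4 + 49)*v = 45*v)
x = 36 (x = (2*(1 + 2))**2 = (2*3)**2 = 6**2 = 36)
x*Y(-2, 50) = 36*(45*(-2)) = 36*(-90) = -3240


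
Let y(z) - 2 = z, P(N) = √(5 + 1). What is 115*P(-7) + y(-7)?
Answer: -5 + 115*√6 ≈ 276.69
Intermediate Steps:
P(N) = √6
y(z) = 2 + z
115*P(-7) + y(-7) = 115*√6 + (2 - 7) = 115*√6 - 5 = -5 + 115*√6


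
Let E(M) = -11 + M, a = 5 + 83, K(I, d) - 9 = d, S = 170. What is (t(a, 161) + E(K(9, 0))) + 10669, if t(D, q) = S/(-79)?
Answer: 842523/79 ≈ 10665.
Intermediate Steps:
K(I, d) = 9 + d
a = 88
t(D, q) = -170/79 (t(D, q) = 170/(-79) = 170*(-1/79) = -170/79)
(t(a, 161) + E(K(9, 0))) + 10669 = (-170/79 + (-11 + (9 + 0))) + 10669 = (-170/79 + (-11 + 9)) + 10669 = (-170/79 - 2) + 10669 = -328/79 + 10669 = 842523/79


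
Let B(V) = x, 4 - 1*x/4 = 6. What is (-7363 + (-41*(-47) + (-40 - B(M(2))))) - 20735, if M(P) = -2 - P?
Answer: -26203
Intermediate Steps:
x = -8 (x = 16 - 4*6 = 16 - 24 = -8)
B(V) = -8
(-7363 + (-41*(-47) + (-40 - B(M(2))))) - 20735 = (-7363 + (-41*(-47) + (-40 - 1*(-8)))) - 20735 = (-7363 + (1927 + (-40 + 8))) - 20735 = (-7363 + (1927 - 32)) - 20735 = (-7363 + 1895) - 20735 = -5468 - 20735 = -26203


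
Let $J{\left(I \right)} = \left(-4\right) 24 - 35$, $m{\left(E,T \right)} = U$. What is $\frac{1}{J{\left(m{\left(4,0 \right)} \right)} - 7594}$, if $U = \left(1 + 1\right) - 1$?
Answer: $- \frac{1}{7725} \approx -0.00012945$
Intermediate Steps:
$U = 1$ ($U = 2 - 1 = 1$)
$m{\left(E,T \right)} = 1$
$J{\left(I \right)} = -131$ ($J{\left(I \right)} = -96 - 35 = -131$)
$\frac{1}{J{\left(m{\left(4,0 \right)} \right)} - 7594} = \frac{1}{-131 - 7594} = \frac{1}{-7725} = - \frac{1}{7725}$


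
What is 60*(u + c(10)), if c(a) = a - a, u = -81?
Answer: -4860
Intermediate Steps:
c(a) = 0
60*(u + c(10)) = 60*(-81 + 0) = 60*(-81) = -4860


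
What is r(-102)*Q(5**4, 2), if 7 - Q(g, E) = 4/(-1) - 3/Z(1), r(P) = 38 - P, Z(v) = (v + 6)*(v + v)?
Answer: 1570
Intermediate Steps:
Z(v) = 2*v*(6 + v) (Z(v) = (6 + v)*(2*v) = 2*v*(6 + v))
Q(g, E) = 157/14 (Q(g, E) = 7 - (4/(-1) - 3*1/(2*(6 + 1))) = 7 - (4*(-1) - 3/(2*1*7)) = 7 - (-4 - 3/14) = 7 - 1*(-59/14) = 7 + 59/14 = 157/14)
r(-102)*Q(5**4, 2) = (38 - 1*(-102))*(157/14) = (38 + 102)*(157/14) = 140*(157/14) = 1570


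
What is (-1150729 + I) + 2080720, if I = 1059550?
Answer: 1989541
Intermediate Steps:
(-1150729 + I) + 2080720 = (-1150729 + 1059550) + 2080720 = -91179 + 2080720 = 1989541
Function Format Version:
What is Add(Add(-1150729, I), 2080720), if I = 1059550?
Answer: 1989541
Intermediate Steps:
Add(Add(-1150729, I), 2080720) = Add(Add(-1150729, 1059550), 2080720) = Add(-91179, 2080720) = 1989541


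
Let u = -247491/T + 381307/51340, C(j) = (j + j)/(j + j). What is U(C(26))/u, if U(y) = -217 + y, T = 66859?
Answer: -741428868960/12787616773 ≈ -57.980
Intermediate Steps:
C(j) = 1 (C(j) = (2*j)/((2*j)) = (2*j)*(1/(2*j)) = 1)
u = 12787616773/3432541060 (u = -247491/66859 + 381307/51340 = 12787616773/3432541060 ≈ 3.7254)
U(C(26))/u = (-217 + 1)/(12787616773/3432541060) = -216*3432541060/12787616773 = -741428868960/12787616773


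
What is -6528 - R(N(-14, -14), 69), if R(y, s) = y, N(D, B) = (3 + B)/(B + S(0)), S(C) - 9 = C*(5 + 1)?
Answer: -32651/5 ≈ -6530.2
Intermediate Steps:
S(C) = 9 + 6*C (S(C) = 9 + C*(5 + 1) = 9 + C*6 = 9 + 6*C)
N(D, B) = (3 + B)/(9 + B) (N(D, B) = (3 + B)/(B + (9 + 6*0)) = (3 + B)/(B + (9 + 0)) = (3 + B)/(B + 9) = (3 + B)/(9 + B))
-6528 - R(N(-14, -14), 69) = -6528 - (3 - 14)/(9 - 14) = -6528 - (-11)/(-5) = -6528 - (-1)*(-11)/5 = -6528 - 1*11/5 = -6528 - 11/5 = -32651/5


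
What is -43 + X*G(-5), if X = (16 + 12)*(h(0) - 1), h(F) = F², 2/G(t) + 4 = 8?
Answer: -57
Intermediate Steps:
G(t) = ½ (G(t) = 2/(-4 + 8) = 2/4 = 2*(¼) = ½)
X = -28 (X = (16 + 12)*(0² - 1) = 28*(0 - 1) = 28*(-1) = -28)
-43 + X*G(-5) = -43 - 28*½ = -43 - 14 = -57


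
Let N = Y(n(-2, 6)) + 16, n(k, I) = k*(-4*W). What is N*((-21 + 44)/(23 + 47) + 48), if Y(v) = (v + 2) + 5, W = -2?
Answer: 3383/10 ≈ 338.30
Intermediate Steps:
n(k, I) = 8*k (n(k, I) = k*(-4*(-2)) = k*8 = 8*k)
Y(v) = 7 + v (Y(v) = (2 + v) + 5 = 7 + v)
N = 7 (N = (7 + 8*(-2)) + 16 = (7 - 16) + 16 = -9 + 16 = 7)
N*((-21 + 44)/(23 + 47) + 48) = 7*((-21 + 44)/(23 + 47) + 48) = 7*(23/70 + 48) = 7*(3383/70) = 3383/10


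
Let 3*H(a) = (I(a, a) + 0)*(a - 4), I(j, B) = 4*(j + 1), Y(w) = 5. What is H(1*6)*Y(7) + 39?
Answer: 397/3 ≈ 132.33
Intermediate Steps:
I(j, B) = 4 + 4*j (I(j, B) = 4*(1 + j) = 4 + 4*j)
H(a) = (-4 + a)*(4 + 4*a)/3 (H(a) = (((4 + 4*a) + 0)*(a - 4))/3 = ((4 + 4*a)*(-4 + a))/3 = ((-4 + a)*(4 + 4*a))/3 = (-4 + a)*(4 + 4*a)/3)
H(1*6)*Y(7) + 39 = (4*(1 + 1*6)*(-4 + 1*6)/3)*5 + 39 = (4*(1 + 6)*(-4 + 6)/3)*5 + 39 = ((4/3)*7*2)*5 + 39 = (56/3)*5 + 39 = 280/3 + 39 = 397/3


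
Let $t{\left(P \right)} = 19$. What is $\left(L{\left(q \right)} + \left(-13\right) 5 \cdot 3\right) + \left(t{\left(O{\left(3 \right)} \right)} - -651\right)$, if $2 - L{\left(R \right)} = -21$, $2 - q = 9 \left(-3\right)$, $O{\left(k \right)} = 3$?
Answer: $498$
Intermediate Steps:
$q = 29$ ($q = 2 - 9 \left(-3\right) = 2 - -27 = 2 + 27 = 29$)
$L{\left(R \right)} = 23$ ($L{\left(R \right)} = 2 - -21 = 2 + 21 = 23$)
$\left(L{\left(q \right)} + \left(-13\right) 5 \cdot 3\right) + \left(t{\left(O{\left(3 \right)} \right)} - -651\right) = \left(23 + \left(-13\right) 5 \cdot 3\right) + \left(19 - -651\right) = \left(23 - 195\right) + \left(19 + 651\right) = \left(23 - 195\right) + 670 = -172 + 670 = 498$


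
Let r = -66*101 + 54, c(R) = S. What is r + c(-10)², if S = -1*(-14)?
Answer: -6416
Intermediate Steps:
S = 14
c(R) = 14
r = -6612 (r = -6666 + 54 = -6612)
r + c(-10)² = -6612 + 14² = -6612 + 196 = -6416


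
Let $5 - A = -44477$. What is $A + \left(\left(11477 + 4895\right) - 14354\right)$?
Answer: $46500$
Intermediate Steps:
$A = 44482$ ($A = 5 - -44477 = 5 + 44477 = 44482$)
$A + \left(\left(11477 + 4895\right) - 14354\right) = 44482 + \left(\left(11477 + 4895\right) - 14354\right) = 44482 + \left(16372 - 14354\right) = 44482 + 2018 = 46500$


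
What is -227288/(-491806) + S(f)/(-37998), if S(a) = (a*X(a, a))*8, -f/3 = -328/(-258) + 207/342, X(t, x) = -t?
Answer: 1461999127834787/3118449266225433 ≈ 0.46882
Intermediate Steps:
f = -9199/1634 (f = -3*(-328/(-258) + 207/342) = -3*(-328*(-1/258) + 207*(1/342)) = -3*(164/129 + 23/38) = -3*9199/4902 = -9199/1634 ≈ -5.6297)
S(a) = -8*a**2 (S(a) = (a*(-a))*8 = -a**2*8 = -8*a**2)
-227288/(-491806) + S(f)/(-37998) = -227288/(-491806) - 8*(-9199/1634)**2/(-37998) = -227288*(-1/491806) - 8*84621601/2669956*(-1/37998) = 113644/245903 - 169243202/667489*(-1/37998) = 113644/245903 + 84621601/12681623511 = 1461999127834787/3118449266225433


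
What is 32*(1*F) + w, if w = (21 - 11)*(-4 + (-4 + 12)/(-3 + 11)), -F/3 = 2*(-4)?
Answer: 738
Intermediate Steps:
F = 24 (F = -6*(-4) = -3*(-8) = 24)
w = -30 (w = 10*(-4 + 8/8) = 10*(-4 + 8*(⅛)) = 10*(-4 + 1) = 10*(-3) = -30)
32*(1*F) + w = 32*(1*24) - 30 = 32*24 - 30 = 768 - 30 = 738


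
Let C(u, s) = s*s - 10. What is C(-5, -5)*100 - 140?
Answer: 1360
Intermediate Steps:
C(u, s) = -10 + s² (C(u, s) = s² - 10 = -10 + s²)
C(-5, -5)*100 - 140 = (-10 + (-5)²)*100 - 140 = (-10 + 25)*100 - 140 = 15*100 - 140 = 1500 - 140 = 1360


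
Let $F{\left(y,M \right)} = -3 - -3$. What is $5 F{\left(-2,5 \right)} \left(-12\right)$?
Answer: $0$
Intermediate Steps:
$F{\left(y,M \right)} = 0$ ($F{\left(y,M \right)} = -3 + 3 = 0$)
$5 F{\left(-2,5 \right)} \left(-12\right) = 5 \cdot 0 \left(-12\right) = 0 \left(-12\right) = 0$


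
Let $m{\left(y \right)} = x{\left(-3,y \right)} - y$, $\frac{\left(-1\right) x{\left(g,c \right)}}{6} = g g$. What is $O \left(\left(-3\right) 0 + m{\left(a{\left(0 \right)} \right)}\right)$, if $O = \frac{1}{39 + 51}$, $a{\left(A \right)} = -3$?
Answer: $- \frac{17}{30} \approx -0.56667$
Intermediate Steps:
$O = \frac{1}{90} \approx 0.011111$
$x{\left(g,c \right)} = - 6 g^{2}$ ($x{\left(g,c \right)} = - 6 g g = - 6 g^{2}$)
$m{\left(y \right)} = -54 - y$ ($m{\left(y \right)} = - 6 \left(-3\right)^{2} - y = \left(-6\right) 9 - y = -54 - y$)
$O \left(\left(-3\right) 0 + m{\left(a{\left(0 \right)} \right)}\right) = \frac{\left(-3\right) 0 - 51}{90} = \frac{0 + \left(-54 + 3\right)}{90} = \frac{0 - 51}{90} = \frac{1}{90} \left(-51\right) = - \frac{17}{30}$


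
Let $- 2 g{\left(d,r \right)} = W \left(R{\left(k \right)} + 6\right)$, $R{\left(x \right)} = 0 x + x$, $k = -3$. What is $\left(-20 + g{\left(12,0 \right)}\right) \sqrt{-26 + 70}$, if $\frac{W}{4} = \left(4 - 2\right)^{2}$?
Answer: $- 88 \sqrt{11} \approx -291.86$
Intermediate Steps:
$R{\left(x \right)} = x$ ($R{\left(x \right)} = 0 + x = x$)
$W = 16$ ($W = 4 \left(4 - 2\right)^{2} = 4 \cdot 2^{2} = 4 \cdot 4 = 16$)
$g{\left(d,r \right)} = -24$ ($g{\left(d,r \right)} = - \frac{16 \left(-3 + 6\right)}{2} = - \frac{16 \cdot 3}{2} = \left(- \frac{1}{2}\right) 48 = -24$)
$\left(-20 + g{\left(12,0 \right)}\right) \sqrt{-26 + 70} = \left(-20 - 24\right) \sqrt{-26 + 70} = - 44 \sqrt{44} = - 44 \cdot 2 \sqrt{11} = - 88 \sqrt{11}$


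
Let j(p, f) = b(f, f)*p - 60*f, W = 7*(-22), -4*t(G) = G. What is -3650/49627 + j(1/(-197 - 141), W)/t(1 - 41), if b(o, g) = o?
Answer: 77493190899/83869630 ≈ 923.97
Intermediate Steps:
t(G) = -G/4
W = -154
j(p, f) = -60*f + f*p (j(p, f) = f*p - 60*f = -60*f + f*p)
-3650/49627 + j(1/(-197 - 141), W)/t(1 - 41) = -3650/49627 + (-154*(-60 + 1/(-197 - 141)))/((-(1 - 41)/4)) = -3650*1/49627 + (-154*(-60 + 1/(-338)))/((-1/4*(-40))) = -3650/49627 - 154*(-60 - 1/338)/10 = -3650/49627 - 154*(-20281/338)*(1/10) = -3650/49627 + (1561637/169)*(1/10) = -3650/49627 + 1561637/1690 = 77493190899/83869630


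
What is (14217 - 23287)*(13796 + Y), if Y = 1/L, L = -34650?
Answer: -433574478893/3465 ≈ -1.2513e+8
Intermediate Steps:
Y = -1/34650 (Y = 1/(-34650) = -1/34650 ≈ -2.8860e-5)
(14217 - 23287)*(13796 + Y) = (14217 - 23287)*(13796 - 1/34650) = -9070*478031399/34650 = -433574478893/3465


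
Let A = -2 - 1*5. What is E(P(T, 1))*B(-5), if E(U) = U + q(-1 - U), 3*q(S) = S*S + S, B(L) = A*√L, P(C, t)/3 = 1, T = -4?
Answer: -49*I*√5 ≈ -109.57*I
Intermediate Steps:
P(C, t) = 3 (P(C, t) = 3*1 = 3)
A = -7 (A = -2 - 5 = -7)
B(L) = -7*√L
q(S) = S/3 + S²/3 (q(S) = (S*S + S)/3 = (S² + S)/3 = (S + S²)/3 = S/3 + S²/3)
E(U) = U - U*(-1 - U)/3 (E(U) = U + (-1 - U)*(1 + (-1 - U))/3 = U + (-1 - U)*(-U)/3 = U - U*(-1 - U)/3)
E(P(T, 1))*B(-5) = ((⅓)*3*(4 + 3))*(-7*I*√5) = ((⅓)*3*7)*(-7*I*√5) = 7*(-7*I*√5) = -49*I*√5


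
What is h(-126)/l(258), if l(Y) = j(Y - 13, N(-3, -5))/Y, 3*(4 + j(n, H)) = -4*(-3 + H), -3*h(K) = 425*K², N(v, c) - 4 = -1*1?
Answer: 145066950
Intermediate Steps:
N(v, c) = 3 (N(v, c) = 4 - 1*1 = 4 - 1 = 3)
h(K) = -425*K²/3
j(n, H) = -4*H/3 (j(n, H) = -4 + (-4*(-3 + H))/3 = -4 + (12 - 4*H)/3 = -4 + (4 - 4*H/3) = -4*H/3)
l(Y) = -4/Y (l(Y) = (-4/3*3)/Y = -4/Y)
h(-126)/l(258) = (-425/3*(-126)²)/((-4/258)) = (-425/3*15876)/((-4*1/258)) = -2249100/(-2/129) = -2249100*(-129/2) = 145066950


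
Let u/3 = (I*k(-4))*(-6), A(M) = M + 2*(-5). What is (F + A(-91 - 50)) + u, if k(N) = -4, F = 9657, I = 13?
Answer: 10442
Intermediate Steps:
A(M) = -10 + M (A(M) = M - 10 = -10 + M)
u = 936 (u = 3*((13*(-4))*(-6)) = 3*(-52*(-6)) = 3*312 = 936)
(F + A(-91 - 50)) + u = (9657 + (-10 + (-91 - 50))) + 936 = (9657 + (-10 - 141)) + 936 = (9657 - 151) + 936 = 9506 + 936 = 10442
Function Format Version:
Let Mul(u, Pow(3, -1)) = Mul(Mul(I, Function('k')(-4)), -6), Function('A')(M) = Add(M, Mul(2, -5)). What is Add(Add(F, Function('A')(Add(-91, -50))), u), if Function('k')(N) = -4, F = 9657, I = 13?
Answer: 10442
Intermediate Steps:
Function('A')(M) = Add(-10, M) (Function('A')(M) = Add(M, -10) = Add(-10, M))
u = 936 (u = Mul(3, Mul(Mul(13, -4), -6)) = Mul(3, Mul(-52, -6)) = Mul(3, 312) = 936)
Add(Add(F, Function('A')(Add(-91, -50))), u) = Add(Add(9657, Add(-10, Add(-91, -50))), 936) = Add(Add(9657, Add(-10, -141)), 936) = Add(Add(9657, -151), 936) = Add(9506, 936) = 10442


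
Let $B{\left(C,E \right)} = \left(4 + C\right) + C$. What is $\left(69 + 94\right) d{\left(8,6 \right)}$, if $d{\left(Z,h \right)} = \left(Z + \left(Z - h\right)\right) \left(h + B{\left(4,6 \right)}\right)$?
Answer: $29340$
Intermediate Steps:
$B{\left(C,E \right)} = 4 + 2 C$
$d{\left(Z,h \right)} = \left(12 + h\right) \left(- h + 2 Z\right)$ ($d{\left(Z,h \right)} = \left(Z + \left(Z - h\right)\right) \left(h + \left(4 + 2 \cdot 4\right)\right) = \left(- h + 2 Z\right) \left(h + \left(4 + 8\right)\right) = \left(- h + 2 Z\right) \left(h + 12\right) = \left(- h + 2 Z\right) \left(12 + h\right) = \left(12 + h\right) \left(- h + 2 Z\right)$)
$\left(69 + 94\right) d{\left(8,6 \right)} = \left(69 + 94\right) \left(- 6^{2} - 72 + 24 \cdot 8 + 2 \cdot 8 \cdot 6\right) = 163 \left(\left(-1\right) 36 - 72 + 192 + 96\right) = 163 \left(-36 - 72 + 192 + 96\right) = 163 \cdot 180 = 29340$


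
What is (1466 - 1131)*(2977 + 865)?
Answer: 1287070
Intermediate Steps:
(1466 - 1131)*(2977 + 865) = 335*3842 = 1287070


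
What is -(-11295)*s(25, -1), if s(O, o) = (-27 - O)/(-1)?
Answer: 587340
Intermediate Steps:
s(O, o) = 27 + O (s(O, o) = (-27 - O)*(-1) = 27 + O)
-(-11295)*s(25, -1) = -(-11295)*(27 + 25) = -(-11295)*52 = -1*(-587340) = 587340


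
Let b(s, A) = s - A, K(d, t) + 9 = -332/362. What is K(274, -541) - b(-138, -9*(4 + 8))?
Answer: 3635/181 ≈ 20.083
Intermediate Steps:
K(d, t) = -1795/181 (K(d, t) = -9 - 332/362 = -9 - 332*1/362 = -9 - 166/181 = -1795/181)
K(274, -541) - b(-138, -9*(4 + 8)) = -1795/181 - (-138 - (-9)*(4 + 8)) = -1795/181 - (-138 - (-9)*12) = -1795/181 - (-138 - 1*(-108)) = -1795/181 - (-138 + 108) = -1795/181 - 1*(-30) = -1795/181 + 30 = 3635/181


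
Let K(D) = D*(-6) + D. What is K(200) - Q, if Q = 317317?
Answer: -318317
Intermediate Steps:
K(D) = -5*D (K(D) = -6*D + D = -5*D)
K(200) - Q = -5*200 - 1*317317 = -1000 - 317317 = -318317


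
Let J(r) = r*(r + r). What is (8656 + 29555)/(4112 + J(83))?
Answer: 38211/17890 ≈ 2.1359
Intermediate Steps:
J(r) = 2*r² (J(r) = r*(2*r) = 2*r²)
(8656 + 29555)/(4112 + J(83)) = (8656 + 29555)/(4112 + 2*83²) = 38211/(4112 + 2*6889) = 38211/(4112 + 13778) = 38211/17890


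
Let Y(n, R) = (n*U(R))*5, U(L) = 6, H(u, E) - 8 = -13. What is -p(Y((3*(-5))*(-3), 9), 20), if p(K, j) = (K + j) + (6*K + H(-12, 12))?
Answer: -9465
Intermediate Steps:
H(u, E) = -5 (H(u, E) = 8 - 13 = -5)
Y(n, R) = 30*n (Y(n, R) = (n*6)*5 = (6*n)*5 = 30*n)
p(K, j) = -5 + j + 7*K (p(K, j) = (K + j) + (6*K - 5) = (K + j) + (-5 + 6*K) = -5 + j + 7*K)
-p(Y((3*(-5))*(-3), 9), 20) = -(-5 + 20 + 7*(30*((3*(-5))*(-3)))) = -(-5 + 20 + 7*(30*(-15*(-3)))) = -(-5 + 20 + 7*(30*45)) = -(-5 + 20 + 7*1350) = -(-5 + 20 + 9450) = -1*9465 = -9465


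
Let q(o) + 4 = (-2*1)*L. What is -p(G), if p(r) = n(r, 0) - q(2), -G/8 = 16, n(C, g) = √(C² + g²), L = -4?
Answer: -124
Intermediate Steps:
q(o) = 4 (q(o) = -4 - 2*1*(-4) = -4 - 2*(-4) = -4 + 8 = 4)
G = -128 (G = -8*16 = -128)
p(r) = -4 + √(r²) (p(r) = √(r² + 0²) - 1*4 = √(r² + 0) - 4 = √(r²) - 4 = -4 + √(r²))
-p(G) = -(-4 + √((-128)²)) = -(-4 + √16384) = -(-4 + 128) = -1*124 = -124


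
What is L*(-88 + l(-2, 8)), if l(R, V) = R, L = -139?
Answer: 12510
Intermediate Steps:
L*(-88 + l(-2, 8)) = -139*(-88 - 2) = -139*(-90) = 12510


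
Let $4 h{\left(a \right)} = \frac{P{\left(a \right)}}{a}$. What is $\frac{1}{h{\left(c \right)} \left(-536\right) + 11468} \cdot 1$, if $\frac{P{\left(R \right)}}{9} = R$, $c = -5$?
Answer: $\frac{1}{10262} \approx 9.7447 \cdot 10^{-5}$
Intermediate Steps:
$P{\left(R \right)} = 9 R$
$h{\left(a \right)} = \frac{9}{4}$ ($h{\left(a \right)} = \frac{9 a \frac{1}{a}}{4} = \frac{1}{4} \cdot 9 = \frac{9}{4}$)
$\frac{1}{h{\left(c \right)} \left(-536\right) + 11468} \cdot 1 = \frac{1}{\frac{9}{4} \left(-536\right) + 11468} \cdot 1 = \frac{1}{-1206 + 11468} \cdot 1 = \frac{1}{10262} \cdot 1 = \frac{1}{10262}$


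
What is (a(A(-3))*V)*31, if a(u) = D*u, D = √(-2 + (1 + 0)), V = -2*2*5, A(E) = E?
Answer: 1860*I ≈ 1860.0*I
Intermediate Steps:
V = -20 (V = -4*5 = -20)
D = I (D = √(-2 + 1) = √(-1) = I ≈ 1.0*I)
a(u) = I*u
(a(A(-3))*V)*31 = ((I*(-3))*(-20))*31 = (-3*I*(-20))*31 = (60*I)*31 = 1860*I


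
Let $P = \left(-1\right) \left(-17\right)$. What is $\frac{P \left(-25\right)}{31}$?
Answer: $- \frac{425}{31} \approx -13.71$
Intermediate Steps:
$P = 17$
$\frac{P \left(-25\right)}{31} = \frac{17 \left(-25\right)}{31} = \left(-425\right) \frac{1}{31} = - \frac{425}{31}$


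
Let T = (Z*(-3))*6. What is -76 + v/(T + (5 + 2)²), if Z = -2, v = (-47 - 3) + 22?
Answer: -6488/85 ≈ -76.329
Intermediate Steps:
v = -28 (v = -50 + 22 = -28)
T = 36 (T = -2*(-3)*6 = 6*6 = 36)
-76 + v/(T + (5 + 2)²) = -76 - 28/(36 + (5 + 2)²) = -76 - 28/(36 + 7²) = -76 - 28/(36 + 49) = -76 - 28/85 = -6488/85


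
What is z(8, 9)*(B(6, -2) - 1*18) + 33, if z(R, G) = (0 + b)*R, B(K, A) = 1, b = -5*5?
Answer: 3433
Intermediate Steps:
b = -25
z(R, G) = -25*R (z(R, G) = (0 - 25)*R = -25*R)
z(8, 9)*(B(6, -2) - 1*18) + 33 = (-25*8)*(1 - 1*18) + 33 = -200*(1 - 18) + 33 = -200*(-17) + 33 = 3400 + 33 = 3433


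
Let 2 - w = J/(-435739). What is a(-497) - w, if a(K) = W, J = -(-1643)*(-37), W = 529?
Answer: 229695244/435739 ≈ 527.14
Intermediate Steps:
J = -60791 (J = -1*60791 = -60791)
w = 810687/435739 (w = 2 - (-60791)/(-435739) = 2 - (-60791)*(-1)/435739 = 2 - 1*60791/435739 = 2 - 60791/435739 = 810687/435739 ≈ 1.8605)
a(K) = 529
a(-497) - w = 529 - 1*810687/435739 = 529 - 810687/435739 = 229695244/435739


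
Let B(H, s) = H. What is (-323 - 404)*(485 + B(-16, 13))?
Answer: -340963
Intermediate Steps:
(-323 - 404)*(485 + B(-16, 13)) = (-323 - 404)*(485 - 16) = -727*469 = -340963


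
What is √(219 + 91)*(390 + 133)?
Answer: 523*√310 ≈ 9208.4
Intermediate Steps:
√(219 + 91)*(390 + 133) = √310*523 = 523*√310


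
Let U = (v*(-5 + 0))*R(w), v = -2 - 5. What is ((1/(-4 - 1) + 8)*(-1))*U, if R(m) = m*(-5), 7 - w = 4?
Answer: 4095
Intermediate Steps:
w = 3 (w = 7 - 1*4 = 7 - 4 = 3)
R(m) = -5*m
v = -7
U = -525 (U = (-7*(-5 + 0))*(-5*3) = -7*(-5)*(-15) = 35*(-15) = -525)
((1/(-4 - 1) + 8)*(-1))*U = ((1/(-4 - 1) + 8)*(-1))*(-525) = ((1/(-5) + 8)*(-1))*(-525) = ((-⅕ + 8)*(-1))*(-525) = ((39/5)*(-1))*(-525) = -39/5*(-525) = 4095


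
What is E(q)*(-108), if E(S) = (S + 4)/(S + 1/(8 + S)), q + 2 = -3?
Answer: -162/7 ≈ -23.143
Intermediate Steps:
q = -5 (q = -2 - 3 = -5)
E(S) = (4 + S)/(S + 1/(8 + S))
E(q)*(-108) = ((32 + (-5)² + 12*(-5))/(1 + (-5)² + 8*(-5)))*(-108) = ((32 + 25 - 60)/(1 + 25 - 40))*(-108) = (-3/(-14))*(-108) = -1/14*(-3)*(-108) = (3/14)*(-108) = -162/7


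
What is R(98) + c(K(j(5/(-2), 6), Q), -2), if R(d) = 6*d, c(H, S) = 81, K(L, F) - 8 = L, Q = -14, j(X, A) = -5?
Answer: 669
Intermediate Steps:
K(L, F) = 8 + L
R(98) + c(K(j(5/(-2), 6), Q), -2) = 6*98 + 81 = 588 + 81 = 669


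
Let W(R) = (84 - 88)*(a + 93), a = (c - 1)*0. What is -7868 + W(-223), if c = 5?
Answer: -8240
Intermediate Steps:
a = 0 (a = (5 - 1)*0 = 4*0 = 0)
W(R) = -372 (W(R) = (84 - 88)*(0 + 93) = -4*93 = -372)
-7868 + W(-223) = -7868 - 372 = -8240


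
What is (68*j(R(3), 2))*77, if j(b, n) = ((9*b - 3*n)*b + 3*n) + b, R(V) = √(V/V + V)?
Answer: 167552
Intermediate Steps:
R(V) = √(1 + V)
j(b, n) = b + 3*n + b*(-3*n + 9*b) (j(b, n) = ((-3*n + 9*b)*b + 3*n) + b = (b*(-3*n + 9*b) + 3*n) + b = (3*n + b*(-3*n + 9*b)) + b = b + 3*n + b*(-3*n + 9*b))
(68*j(R(3), 2))*77 = (68*(√(1 + 3) + 3*2 + 9*(√(1 + 3))² - 3*√(1 + 3)*2))*77 = (68*(√4 + 6 + 9*(√4)² - 3*√4*2))*77 = (68*(2 + 6 + 9*2² - 3*2*2))*77 = (68*(2 + 6 + 9*4 - 12))*77 = (68*(2 + 6 + 36 - 12))*77 = (68*32)*77 = 2176*77 = 167552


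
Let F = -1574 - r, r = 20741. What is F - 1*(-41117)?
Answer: 18802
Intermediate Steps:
F = -22315 (F = -1574 - 1*20741 = -1574 - 20741 = -22315)
F - 1*(-41117) = -22315 - 1*(-41117) = -22315 + 41117 = 18802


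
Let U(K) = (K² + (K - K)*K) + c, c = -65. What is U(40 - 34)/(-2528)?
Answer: 29/2528 ≈ 0.011472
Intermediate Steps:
U(K) = -65 + K² (U(K) = (K² + (K - K)*K) - 65 = (K² + 0*K) - 65 = (K² + 0) - 65 = K² - 65 = -65 + K²)
U(40 - 34)/(-2528) = (-65 + (40 - 34)²)/(-2528) = (-65 + 6²)*(-1/2528) = (-65 + 36)*(-1/2528) = -29*(-1/2528) = 29/2528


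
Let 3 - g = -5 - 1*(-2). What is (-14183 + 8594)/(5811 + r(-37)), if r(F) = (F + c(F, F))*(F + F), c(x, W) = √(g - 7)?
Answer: -47780361/73090877 - 413586*I/73090877 ≈ -0.65371 - 0.0056585*I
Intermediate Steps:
g = 6 (g = 3 - (-5 - 1*(-2)) = 3 - (-5 + 2) = 3 - 1*(-3) = 3 + 3 = 6)
c(x, W) = I (c(x, W) = √(6 - 7) = √(-1) = I)
r(F) = 2*F*(I + F) (r(F) = (F + I)*(F + F) = (I + F)*(2*F) = 2*F*(I + F))
(-14183 + 8594)/(5811 + r(-37)) = (-14183 + 8594)/(5811 + 2*(-37)*(I - 37)) = -5589/(5811 + 2*(-37)*(-37 + I)) = -5589/(5811 + (2738 - 74*I)) = -5589*(8549 + 74*I)/73090877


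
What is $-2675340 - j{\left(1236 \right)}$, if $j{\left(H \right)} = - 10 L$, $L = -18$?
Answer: $-2675520$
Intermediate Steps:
$j{\left(H \right)} = 180$ ($j{\left(H \right)} = \left(-10\right) \left(-18\right) = 180$)
$-2675340 - j{\left(1236 \right)} = -2675340 - 180 = -2675520$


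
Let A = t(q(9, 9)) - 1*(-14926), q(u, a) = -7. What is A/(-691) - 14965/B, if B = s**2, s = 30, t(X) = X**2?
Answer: -4763663/124380 ≈ -38.299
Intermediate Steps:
B = 900 (B = 30**2 = 900)
A = 14975 (A = (-7)**2 - 1*(-14926) = 49 + 14926 = 14975)
A/(-691) - 14965/B = 14975/(-691) - 14965/900 = 14975*(-1/691) - 14965*1/900 = -14975/691 - 2993/180 = -4763663/124380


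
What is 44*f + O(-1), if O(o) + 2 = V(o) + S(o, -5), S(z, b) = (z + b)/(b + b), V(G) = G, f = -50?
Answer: -11012/5 ≈ -2202.4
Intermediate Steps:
S(z, b) = (b + z)/(2*b) (S(z, b) = (b + z)/((2*b)) = (b + z)*(1/(2*b)) = (b + z)/(2*b))
O(o) = -3/2 + 9*o/10 (O(o) = -2 + (o + (1/2)*(-5 + o)/(-5)) = -2 + (o + (1/2)*(-1/5)*(-5 + o)) = -2 + (o + (1/2 - o/10)) = -2 + (1/2 + 9*o/10) = -3/2 + 9*o/10)
44*f + O(-1) = 44*(-50) + (-3/2 + (9/10)*(-1)) = -2200 + (-3/2 - 9/10) = -2200 - 12/5 = -11012/5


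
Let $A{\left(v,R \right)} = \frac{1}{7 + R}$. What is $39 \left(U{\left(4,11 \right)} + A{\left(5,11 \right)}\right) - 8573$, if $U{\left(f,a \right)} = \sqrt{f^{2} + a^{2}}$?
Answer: $- \frac{51425}{6} + 39 \sqrt{137} \approx -8114.4$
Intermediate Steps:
$U{\left(f,a \right)} = \sqrt{a^{2} + f^{2}}$
$39 \left(U{\left(4,11 \right)} + A{\left(5,11 \right)}\right) - 8573 = 39 \left(\sqrt{11^{2} + 4^{2}} + \frac{1}{7 + 11}\right) - 8573 = 39 \left(\sqrt{121 + 16} + \frac{1}{18}\right) - 8573 = 39 \left(\sqrt{137} + \frac{1}{18}\right) - 8573 = 39 \left(\frac{1}{18} + \sqrt{137}\right) - 8573 = \left(\frac{13}{6} + 39 \sqrt{137}\right) - 8573 = - \frac{51425}{6} + 39 \sqrt{137}$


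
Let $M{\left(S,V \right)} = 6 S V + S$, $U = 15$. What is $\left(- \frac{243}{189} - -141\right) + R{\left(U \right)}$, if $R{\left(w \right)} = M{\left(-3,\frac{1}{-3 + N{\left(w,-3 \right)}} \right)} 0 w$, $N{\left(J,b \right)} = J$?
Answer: $\frac{978}{7} \approx 139.71$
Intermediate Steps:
$M{\left(S,V \right)} = S + 6 S V$ ($M{\left(S,V \right)} = 6 S V + S = S + 6 S V$)
$R{\left(w \right)} = 0$ ($R{\left(w \right)} = - 3 \left(1 + \frac{6}{-3 + w}\right) 0 w = \left(-3 - \frac{18}{-3 + w}\right) 0 w = 0 w = 0$)
$\left(- \frac{243}{189} - -141\right) + R{\left(U \right)} = \left(- \frac{243}{189} - -141\right) + 0 = \left(\left(-243\right) \frac{1}{189} + 141\right) + 0 = \left(- \frac{9}{7} + 141\right) + 0 = \frac{978}{7} + 0 = \frac{978}{7}$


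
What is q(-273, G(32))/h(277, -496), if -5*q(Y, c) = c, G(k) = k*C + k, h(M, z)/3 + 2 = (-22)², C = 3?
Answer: -64/3615 ≈ -0.017704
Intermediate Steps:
h(M, z) = 1446 (h(M, z) = -6 + 3*(-22)² = -6 + 3*484 = -6 + 1452 = 1446)
G(k) = 4*k (G(k) = k*3 + k = 3*k + k = 4*k)
q(Y, c) = -c/5
q(-273, G(32))/h(277, -496) = -4*32/5/1446 = -⅕*128*(1/1446) = -128/5*1/1446 = -64/3615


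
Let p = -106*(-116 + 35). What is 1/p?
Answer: 1/8586 ≈ 0.00011647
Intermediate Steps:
p = 8586 (p = -106*(-81) = -1*(-8586) = 8586)
1/p = 1/8586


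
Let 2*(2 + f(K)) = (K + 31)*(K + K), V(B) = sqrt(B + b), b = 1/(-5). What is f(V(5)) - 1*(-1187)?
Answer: 5949/5 + 62*sqrt(30)/5 ≈ 1257.7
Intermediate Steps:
b = -1/5 ≈ -0.20000
V(B) = sqrt(-1/5 + B) (V(B) = sqrt(B - 1/5) = sqrt(-1/5 + B))
f(K) = -2 + K*(31 + K) (f(K) = -2 + ((K + 31)*(K + K))/2 = -2 + ((31 + K)*(2*K))/2 = -2 + (2*K*(31 + K))/2 = -2 + K*(31 + K))
f(V(5)) - 1*(-1187) = (-2 + (sqrt(-5 + 25*5)/5)**2 + 31*(sqrt(-5 + 25*5)/5)) - 1*(-1187) = (-2 + (sqrt(-5 + 125)/5)**2 + 31*(sqrt(-5 + 125)/5)) + 1187 = (-2 + (sqrt(120)/5)**2 + 31*(sqrt(120)/5)) + 1187 = (-2 + ((2*sqrt(30))/5)**2 + 31*((2*sqrt(30))/5)) + 1187 = (-2 + (2*sqrt(30)/5)**2 + 31*(2*sqrt(30)/5)) + 1187 = (-2 + 24/5 + 62*sqrt(30)/5) + 1187 = (14/5 + 62*sqrt(30)/5) + 1187 = 5949/5 + 62*sqrt(30)/5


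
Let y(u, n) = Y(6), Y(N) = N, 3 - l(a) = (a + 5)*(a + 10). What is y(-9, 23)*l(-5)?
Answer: 18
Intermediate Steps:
l(a) = 3 - (5 + a)*(10 + a) (l(a) = 3 - (a + 5)*(a + 10) = 3 - (5 + a)*(10 + a))
y(u, n) = 6
y(-9, 23)*l(-5) = 6*(-47 - 1*(-5)² - 15*(-5)) = 6*(-47 - 1*25 + 75) = 6*(-47 - 25 + 75) = 6*3 = 18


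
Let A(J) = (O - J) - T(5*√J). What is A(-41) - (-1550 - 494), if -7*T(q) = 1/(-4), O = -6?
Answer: 58211/28 ≈ 2079.0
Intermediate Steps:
T(q) = 1/28 (T(q) = -⅐/(-4) = -⅐*(-¼) = 1/28)
A(J) = -169/28 - J (A(J) = (-6 - J) - 1*1/28 = (-6 - J) - 1/28 = -169/28 - J)
A(-41) - (-1550 - 494) = (-169/28 - 1*(-41)) - (-1550 - 494) = (-169/28 + 41) - 1*(-2044) = 979/28 + 2044 = 58211/28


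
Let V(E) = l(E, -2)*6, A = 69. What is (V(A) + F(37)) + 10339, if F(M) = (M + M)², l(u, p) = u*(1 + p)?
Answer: 15401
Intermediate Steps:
F(M) = 4*M² (F(M) = (2*M)² = 4*M²)
V(E) = -6*E (V(E) = (E*(1 - 2))*6 = (E*(-1))*6 = -E*6 = -6*E)
(V(A) + F(37)) + 10339 = (-6*69 + 4*37²) + 10339 = (-414 + 4*1369) + 10339 = (-414 + 5476) + 10339 = 5062 + 10339 = 15401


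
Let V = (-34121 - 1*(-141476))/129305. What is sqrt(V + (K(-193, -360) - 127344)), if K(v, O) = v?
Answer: I*sqrt(85295083444846)/25861 ≈ 357.12*I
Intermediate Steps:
V = 21471/25861 (V = (-34121 + 141476)*(1/129305) = 107355*(1/129305) = 21471/25861 ≈ 0.83025)
sqrt(V + (K(-193, -360) - 127344)) = sqrt(21471/25861 + (-193 - 127344)) = sqrt(21471/25861 - 127537) = sqrt(-3298212886/25861) = I*sqrt(85295083444846)/25861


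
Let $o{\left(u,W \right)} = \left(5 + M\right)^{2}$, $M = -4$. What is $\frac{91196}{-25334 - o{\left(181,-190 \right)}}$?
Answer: $- \frac{91196}{25335} \approx -3.5996$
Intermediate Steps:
$o{\left(u,W \right)} = 1$ ($o{\left(u,W \right)} = \left(5 - 4\right)^{2} = 1^{2} = 1$)
$\frac{91196}{-25334 - o{\left(181,-190 \right)}} = \frac{91196}{-25334 - 1} = \frac{91196}{-25335} = 91196 \left(- \frac{1}{25335}\right) = - \frac{91196}{25335}$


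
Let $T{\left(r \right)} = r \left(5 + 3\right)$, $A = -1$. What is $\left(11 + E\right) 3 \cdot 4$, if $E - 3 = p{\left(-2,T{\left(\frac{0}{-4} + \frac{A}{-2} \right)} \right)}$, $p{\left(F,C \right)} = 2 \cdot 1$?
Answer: $192$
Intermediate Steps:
$T{\left(r \right)} = 8 r$ ($T{\left(r \right)} = r 8 = 8 r$)
$p{\left(F,C \right)} = 2$
$E = 5$ ($E = 3 + 2 = 5$)
$\left(11 + E\right) 3 \cdot 4 = \left(11 + 5\right) 3 \cdot 4 = 16 \cdot 12 = 192$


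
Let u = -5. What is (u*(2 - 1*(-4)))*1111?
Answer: -33330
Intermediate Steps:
(u*(2 - 1*(-4)))*1111 = -5*(2 - 1*(-4))*1111 = -5*(2 + 4)*1111 = -5*6*1111 = -30*1111 = -33330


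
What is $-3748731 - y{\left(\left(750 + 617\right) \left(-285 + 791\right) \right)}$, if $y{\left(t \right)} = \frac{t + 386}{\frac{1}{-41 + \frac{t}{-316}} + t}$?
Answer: $- \frac{114198875852952594}{30463334225} \approx -3.7487 \cdot 10^{6}$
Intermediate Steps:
$y{\left(t \right)} = \frac{386 + t}{t + \frac{1}{-41 - \frac{t}{316}}}$ ($y{\left(t \right)} = \frac{386 + t}{\frac{1}{-41 + t \left(- \frac{1}{316}\right)} + t} = \frac{386 + t}{\frac{1}{-41 - \frac{t}{316}} + t} = \frac{386 + t}{t + \frac{1}{-41 - \frac{t}{316}}}$)
$-3748731 - y{\left(\left(750 + 617\right) \left(-285 + 791\right) \right)} = -3748731 - \frac{5001016 + \left(\left(750 + 617\right) \left(-285 + 791\right)\right)^{2} + 13342 \left(750 + 617\right) \left(-285 + 791\right)}{-316 + \left(\left(750 + 617\right) \left(-285 + 791\right)\right)^{2} + 12956 \left(750 + 617\right) \left(-285 + 791\right)} = -3748731 - \frac{5001016 + \left(1367 \cdot 506\right)^{2} + 13342 \cdot 1367 \cdot 506}{-316 + \left(1367 \cdot 506\right)^{2} + 12956 \cdot 1367 \cdot 506} = -3748731 - \frac{5001016 + 691702^{2} + 13342 \cdot 691702}{-316 + 691702^{2} + 12956 \cdot 691702} = -3748731 - \frac{5001016 + 478451656804 + 9228688084}{-316 + 478451656804 + 8961691112} = -3748731 - \frac{1}{487413347600} \cdot 487685345904 = -3748731 - \frac{30480334119}{30463334225} = - \frac{114198875852952594}{30463334225}$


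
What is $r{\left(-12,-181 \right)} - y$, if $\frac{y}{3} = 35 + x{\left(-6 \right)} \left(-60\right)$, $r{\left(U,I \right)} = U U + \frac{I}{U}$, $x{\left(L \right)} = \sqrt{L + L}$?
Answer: $\frac{649}{12} + 360 i \sqrt{3} \approx 54.083 + 623.54 i$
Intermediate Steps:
$x{\left(L \right)} = \sqrt{2} \sqrt{L}$ ($x{\left(L \right)} = \sqrt{2 L} = \sqrt{2} \sqrt{L}$)
$r{\left(U,I \right)} = U^{2} + \frac{I}{U}$
$y = 105 - 360 i \sqrt{3}$ ($y = 3 \left(35 + \sqrt{2} \sqrt{-6} \left(-60\right)\right) = 3 \left(35 + \sqrt{2} i \sqrt{6} \left(-60\right)\right) = 3 \left(35 + 2 i \sqrt{3} \left(-60\right)\right) = 3 \left(35 - 120 i \sqrt{3}\right) = 105 - 360 i \sqrt{3} \approx 105.0 - 623.54 i$)
$r{\left(-12,-181 \right)} - y = \frac{-181 + \left(-12\right)^{3}}{-12} - \left(105 - 360 i \sqrt{3}\right) = - \frac{-181 - 1728}{12} - \left(105 - 360 i \sqrt{3}\right) = \left(- \frac{1}{12}\right) \left(-1909\right) - \left(105 - 360 i \sqrt{3}\right) = \frac{1909}{12} - \left(105 - 360 i \sqrt{3}\right) = \frac{649}{12} + 360 i \sqrt{3}$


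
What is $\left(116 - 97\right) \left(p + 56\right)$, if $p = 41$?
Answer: $1843$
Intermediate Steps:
$\left(116 - 97\right) \left(p + 56\right) = \left(116 - 97\right) \left(41 + 56\right) = 19 \cdot 97 = 1843$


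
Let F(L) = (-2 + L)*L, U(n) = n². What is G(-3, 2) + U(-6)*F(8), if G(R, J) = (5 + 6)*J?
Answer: 1750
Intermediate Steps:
G(R, J) = 11*J
F(L) = L*(-2 + L)
G(-3, 2) + U(-6)*F(8) = 11*2 + (-6)²*(8*(-2 + 8)) = 22 + 36*(8*6) = 22 + 36*48 = 22 + 1728 = 1750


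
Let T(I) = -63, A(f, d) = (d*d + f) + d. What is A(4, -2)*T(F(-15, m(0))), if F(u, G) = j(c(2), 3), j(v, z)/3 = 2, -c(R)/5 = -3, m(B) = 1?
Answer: -378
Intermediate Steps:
c(R) = 15 (c(R) = -5*(-3) = 15)
j(v, z) = 6 (j(v, z) = 3*2 = 6)
A(f, d) = d + f + d² (A(f, d) = (d² + f) + d = (f + d²) + d = d + f + d²)
F(u, G) = 6
A(4, -2)*T(F(-15, m(0))) = (-2 + 4 + (-2)²)*(-63) = (-2 + 4 + 4)*(-63) = 6*(-63) = -378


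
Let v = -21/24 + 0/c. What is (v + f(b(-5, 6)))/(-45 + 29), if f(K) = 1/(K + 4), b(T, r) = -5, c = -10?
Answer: 15/128 ≈ 0.11719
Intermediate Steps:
f(K) = 1/(4 + K)
v = -7/8 (v = -21/24 + 0/(-10) = -21*1/24 + 0*(-⅒) = -7/8 + 0 = -7/8 ≈ -0.87500)
(v + f(b(-5, 6)))/(-45 + 29) = (-7/8 + 1/(4 - 5))/(-45 + 29) = (-7/8 + 1/(-1))/(-16) = -(-7/8 - 1)/16 = -1/16*(-15/8) = 15/128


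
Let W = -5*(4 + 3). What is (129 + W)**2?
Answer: 8836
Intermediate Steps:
W = -35 (W = -5*7 = -35)
(129 + W)**2 = (129 - 35)**2 = 94**2 = 8836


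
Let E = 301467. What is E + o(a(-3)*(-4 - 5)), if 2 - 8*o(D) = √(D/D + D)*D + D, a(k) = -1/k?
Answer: 2411741/8 + 3*I*√2/8 ≈ 3.0147e+5 + 0.53033*I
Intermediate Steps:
o(D) = ¼ - D/8 - D*√(1 + D)/8 (o(D) = ¼ - (√(D/D + D)*D + D)/8 = ¼ - (√(1 + D)*D + D)/8 = ¼ - (D*√(1 + D) + D)/8 = ¼ - (D + D*√(1 + D))/8 = ¼ + (-D/8 - D*√(1 + D)/8) = ¼ - D/8 - D*√(1 + D)/8)
E + o(a(-3)*(-4 - 5)) = 301467 + (¼ - (-1/(-3))*(-4 - 5)/8 - (-1/(-3))*(-4 - 5)*√(1 + (-1/(-3))*(-4 - 5))/8) = 301467 + (¼ - (-1*(-⅓))*(-9)/8 - -1*(-⅓)*(-9)*√(1 - 1*(-⅓)*(-9))/8) = 301467 + (¼ - (-9)/24 - (⅓)*(-9)*√(1 + (⅓)*(-9))/8) = 301467 + (¼ - ⅛*(-3) - ⅛*(-3)*√(1 - 3)) = 301467 + (¼ + 3/8 - ⅛*(-3)*√(-2)) = 301467 + (¼ + 3/8 - ⅛*(-3)*I*√2) = 301467 + (¼ + 3/8 + 3*I*√2/8) = 301467 + (5/8 + 3*I*√2/8) = 2411741/8 + 3*I*√2/8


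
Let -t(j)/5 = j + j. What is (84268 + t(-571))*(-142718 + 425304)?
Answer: 25426523108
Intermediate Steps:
t(j) = -10*j (t(j) = -5*(j + j) = -10*j)
(84268 + t(-571))*(-142718 + 425304) = (84268 - 10*(-571))*(-142718 + 425304) = (84268 + 5710)*282586 = 89978*282586 = 25426523108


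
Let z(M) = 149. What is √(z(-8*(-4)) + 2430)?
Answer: √2579 ≈ 50.784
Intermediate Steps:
√(z(-8*(-4)) + 2430) = √(149 + 2430) = √2579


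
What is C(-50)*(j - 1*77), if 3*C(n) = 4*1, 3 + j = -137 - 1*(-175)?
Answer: -56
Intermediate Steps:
j = 35 (j = -3 + (-137 - 1*(-175)) = -3 + (-137 + 175) = -3 + 38 = 35)
C(n) = 4/3 (C(n) = (4*1)/3 = (⅓)*4 = 4/3)
C(-50)*(j - 1*77) = 4*(35 - 1*77)/3 = 4*(35 - 77)/3 = (4/3)*(-42) = -56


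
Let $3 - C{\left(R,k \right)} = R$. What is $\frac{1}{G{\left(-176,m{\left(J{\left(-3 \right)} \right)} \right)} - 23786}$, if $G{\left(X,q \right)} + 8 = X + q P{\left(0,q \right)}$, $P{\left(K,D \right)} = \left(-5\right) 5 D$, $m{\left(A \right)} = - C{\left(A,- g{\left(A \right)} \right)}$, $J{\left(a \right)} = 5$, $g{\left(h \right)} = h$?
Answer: $- \frac{1}{24070} \approx -4.1545 \cdot 10^{-5}$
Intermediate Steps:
$C{\left(R,k \right)} = 3 - R$
$m{\left(A \right)} = -3 + A$ ($m{\left(A \right)} = - (3 - A) = -3 + A$)
$P{\left(K,D \right)} = - 25 D$
$G{\left(X,q \right)} = -8 + X - 25 q^{2}$ ($G{\left(X,q \right)} = -8 + \left(X + q \left(- 25 q\right)\right) = -8 + \left(X - 25 q^{2}\right) = -8 + X - 25 q^{2}$)
$\frac{1}{G{\left(-176,m{\left(J{\left(-3 \right)} \right)} \right)} - 23786} = \frac{1}{\left(-8 - 176 - 25 \left(-3 + 5\right)^{2}\right) - 23786} = \frac{1}{\left(-8 - 176 - 25 \cdot 2^{2}\right) - 23786} = \frac{1}{\left(-8 - 176 - 100\right) - 23786} = \frac{1}{-284 - 23786} = \frac{1}{-24070} = - \frac{1}{24070}$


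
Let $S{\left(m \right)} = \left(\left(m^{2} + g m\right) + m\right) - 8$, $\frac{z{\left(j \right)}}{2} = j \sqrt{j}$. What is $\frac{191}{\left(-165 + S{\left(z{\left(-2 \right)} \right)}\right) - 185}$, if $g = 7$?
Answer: $- \frac{37245}{77074} + \frac{1528 i \sqrt{2}}{38537} \approx -0.48324 + 0.056074 i$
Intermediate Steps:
$z{\left(j \right)} = 2 j^{\frac{3}{2}}$ ($z{\left(j \right)} = 2 j \sqrt{j} = 2 j^{\frac{3}{2}}$)
$S{\left(m \right)} = -8 + m^{2} + 8 m$ ($S{\left(m \right)} = \left(\left(m^{2} + 7 m\right) + m\right) - 8 = \left(m^{2} + 8 m\right) - 8 = -8 + m^{2} + 8 m$)
$\frac{191}{\left(-165 + S{\left(z{\left(-2 \right)} \right)}\right) - 185} = \frac{191}{\left(-165 + \left(-8 + \left(2 \left(-2\right)^{\frac{3}{2}}\right)^{2} + 8 \cdot 2 \left(-2\right)^{\frac{3}{2}}\right)\right) - 185} = \frac{191}{\left(-165 + \left(-8 + \left(2 \left(- 2 i \sqrt{2}\right)\right)^{2} + 8 \cdot 2 \left(- 2 i \sqrt{2}\right)\right)\right) - 185} = \frac{191}{\left(-165 + \left(-8 + \left(- 4 i \sqrt{2}\right)^{2} + 8 \left(- 4 i \sqrt{2}\right)\right)\right) - 185} = \frac{191}{\left(-165 - \left(40 + 32 i \sqrt{2}\right)\right) - 185} = \frac{191}{\left(-205 - 32 i \sqrt{2}\right) - 185} = \frac{191}{-390 - 32 i \sqrt{2}}$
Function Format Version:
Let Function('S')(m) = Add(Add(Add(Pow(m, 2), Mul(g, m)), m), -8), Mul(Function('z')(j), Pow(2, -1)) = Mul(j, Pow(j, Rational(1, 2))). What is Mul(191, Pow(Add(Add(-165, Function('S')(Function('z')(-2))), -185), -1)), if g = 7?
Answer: Add(Rational(-37245, 77074), Mul(Rational(1528, 38537), I, Pow(2, Rational(1, 2)))) ≈ Add(-0.48324, Mul(0.056074, I))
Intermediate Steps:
Function('z')(j) = Mul(2, Pow(j, Rational(3, 2))) (Function('z')(j) = Mul(2, Mul(j, Pow(j, Rational(1, 2)))) = Mul(2, Pow(j, Rational(3, 2))))
Function('S')(m) = Add(-8, Pow(m, 2), Mul(8, m)) (Function('S')(m) = Add(Add(Add(Pow(m, 2), Mul(7, m)), m), -8) = Add(Add(Pow(m, 2), Mul(8, m)), -8) = Add(-8, Pow(m, 2), Mul(8, m)))
Mul(191, Pow(Add(Add(-165, Function('S')(Function('z')(-2))), -185), -1)) = Mul(191, Pow(Add(Add(-165, Add(-8, Pow(Mul(2, Pow(-2, Rational(3, 2))), 2), Mul(8, Mul(2, Pow(-2, Rational(3, 2)))))), -185), -1)) = Mul(191, Pow(Add(Add(-165, Add(-8, Pow(Mul(2, Mul(-2, I, Pow(2, Rational(1, 2)))), 2), Mul(8, Mul(2, Mul(-2, I, Pow(2, Rational(1, 2))))))), -185), -1)) = Mul(191, Pow(Add(Add(-165, Add(-8, Pow(Mul(-4, I, Pow(2, Rational(1, 2))), 2), Mul(8, Mul(-4, I, Pow(2, Rational(1, 2)))))), -185), -1)) = Mul(191, Pow(Add(Add(-165, Add(-8, -32, Mul(-32, I, Pow(2, Rational(1, 2))))), -185), -1)) = Mul(191, Pow(Add(Add(-165, Add(-40, Mul(-32, I, Pow(2, Rational(1, 2))))), -185), -1)) = Mul(191, Pow(Add(Add(-205, Mul(-32, I, Pow(2, Rational(1, 2)))), -185), -1)) = Mul(191, Pow(Add(-390, Mul(-32, I, Pow(2, Rational(1, 2)))), -1))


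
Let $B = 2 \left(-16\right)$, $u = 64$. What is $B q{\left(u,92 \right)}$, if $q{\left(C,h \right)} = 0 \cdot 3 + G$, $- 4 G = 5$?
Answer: $40$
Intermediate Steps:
$G = - \frac{5}{4}$ ($G = \left(- \frac{1}{4}\right) 5 = - \frac{5}{4} \approx -1.25$)
$B = -32$
$q{\left(C,h \right)} = - \frac{5}{4}$ ($q{\left(C,h \right)} = 0 \cdot 3 - \frac{5}{4} = 0 - \frac{5}{4} = - \frac{5}{4}$)
$B q{\left(u,92 \right)} = \left(-32\right) \left(- \frac{5}{4}\right) = 40$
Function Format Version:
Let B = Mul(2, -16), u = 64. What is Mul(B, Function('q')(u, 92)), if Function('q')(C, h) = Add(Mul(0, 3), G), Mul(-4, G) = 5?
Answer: 40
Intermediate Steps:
G = Rational(-5, 4) (G = Mul(Rational(-1, 4), 5) = Rational(-5, 4) ≈ -1.2500)
B = -32
Function('q')(C, h) = Rational(-5, 4) (Function('q')(C, h) = Add(Mul(0, 3), Rational(-5, 4)) = Add(0, Rational(-5, 4)) = Rational(-5, 4))
Mul(B, Function('q')(u, 92)) = Mul(-32, Rational(-5, 4)) = 40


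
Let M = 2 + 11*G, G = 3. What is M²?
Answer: 1225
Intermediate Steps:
M = 35 (M = 2 + 11*3 = 2 + 33 = 35)
M² = 35² = 1225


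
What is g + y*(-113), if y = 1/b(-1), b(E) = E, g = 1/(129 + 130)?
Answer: 29268/259 ≈ 113.00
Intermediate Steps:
g = 1/259 ≈ 0.0038610
y = -1 (y = 1/(-1) = -1)
g + y*(-113) = 1/259 - 1*(-113) = 1/259 + 113 = 29268/259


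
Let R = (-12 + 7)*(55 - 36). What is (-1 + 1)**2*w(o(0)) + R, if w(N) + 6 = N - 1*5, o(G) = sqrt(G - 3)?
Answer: -95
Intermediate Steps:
o(G) = sqrt(-3 + G)
w(N) = -11 + N (w(N) = -6 + (N - 1*5) = -6 + (N - 5) = -6 + (-5 + N) = -11 + N)
R = -95 (R = -5*19 = -95)
(-1 + 1)**2*w(o(0)) + R = (-1 + 1)**2*(-11 + sqrt(-3 + 0)) - 95 = 0**2*(-11 + sqrt(-3)) - 95 = 0*(-11 + I*sqrt(3)) - 95 = 0 - 95 = -95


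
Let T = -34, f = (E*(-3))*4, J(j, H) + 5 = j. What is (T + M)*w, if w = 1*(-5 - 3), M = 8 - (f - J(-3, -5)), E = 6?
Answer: -304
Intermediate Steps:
J(j, H) = -5 + j
f = -72 (f = (6*(-3))*4 = -18*4 = -72)
M = 72 (M = 8 - (-72 - (-5 - 3)) = 8 - (-72 - 1*(-8)) = 8 - (-72 + 8) = 8 - 1*(-64) = 8 + 64 = 72)
w = -8 (w = 1*(-8) = -8)
(T + M)*w = (-34 + 72)*(-8) = 38*(-8) = -304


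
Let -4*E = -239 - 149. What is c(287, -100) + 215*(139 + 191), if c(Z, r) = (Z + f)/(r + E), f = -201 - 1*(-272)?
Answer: 212492/3 ≈ 70831.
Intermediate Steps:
E = 97 (E = -(-239 - 149)/4 = -1/4*(-388) = 97)
f = 71 (f = -201 + 272 = 71)
c(Z, r) = (71 + Z)/(97 + r) (c(Z, r) = (Z + 71)/(r + 97) = (71 + Z)/(97 + r))
c(287, -100) + 215*(139 + 191) = (71 + 287)/(97 - 100) + 215*(139 + 191) = 358/(-3) + 215*330 = -1/3*358 + 70950 = -358/3 + 70950 = 212492/3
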